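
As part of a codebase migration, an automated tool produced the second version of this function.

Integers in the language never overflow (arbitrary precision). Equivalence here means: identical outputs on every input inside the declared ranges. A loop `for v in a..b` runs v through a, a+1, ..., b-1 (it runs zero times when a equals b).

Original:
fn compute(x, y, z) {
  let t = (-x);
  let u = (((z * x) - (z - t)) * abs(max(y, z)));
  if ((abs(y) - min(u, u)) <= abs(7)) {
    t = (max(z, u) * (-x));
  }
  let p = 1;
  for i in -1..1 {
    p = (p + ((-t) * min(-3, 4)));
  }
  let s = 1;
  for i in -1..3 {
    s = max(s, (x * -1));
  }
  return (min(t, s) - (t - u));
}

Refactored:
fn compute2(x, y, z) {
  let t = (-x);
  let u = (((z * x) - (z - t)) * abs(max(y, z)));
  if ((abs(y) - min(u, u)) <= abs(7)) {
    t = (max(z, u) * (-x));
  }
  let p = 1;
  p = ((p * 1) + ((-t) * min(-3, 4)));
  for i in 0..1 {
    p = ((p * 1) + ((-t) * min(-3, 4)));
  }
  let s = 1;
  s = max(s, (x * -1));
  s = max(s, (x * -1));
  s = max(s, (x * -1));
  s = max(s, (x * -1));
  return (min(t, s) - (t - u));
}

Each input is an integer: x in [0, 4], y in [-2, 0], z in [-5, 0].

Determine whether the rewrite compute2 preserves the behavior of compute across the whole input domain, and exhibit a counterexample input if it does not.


Comparing the listings, the differences include: arithmetic usage differs; also statement counts differ; also constant usage differs; also loop structure differs; also min/max/abs usage differs.
As a probe, take x=4, y=-1, z=-2: compute runs t := -4 | u := -10 | ((abs(y) - min(u, u)) <= abs(7)): false | p := 1 | iter i=-1: | p := -11 | iter i=0: | p := -23 | s := 1 | iter i=-1: | s := 1 | iter i=0: | s := 1 | iter i=1: | s := 1 | iter i=2: | s := 1 | result -10; compute2 runs t := -4 | u := -10 | ((abs(y) - min(u, u)) <= abs(7)): false | p := 1 | p := -11 | iter i=0: | p := -23 | s := 1 | s := 1 | s := 1 | s := 1 | s := 1 | result -10; both end at -10.
Every one of the 90 inputs gives matching results.
verdict: equivalent


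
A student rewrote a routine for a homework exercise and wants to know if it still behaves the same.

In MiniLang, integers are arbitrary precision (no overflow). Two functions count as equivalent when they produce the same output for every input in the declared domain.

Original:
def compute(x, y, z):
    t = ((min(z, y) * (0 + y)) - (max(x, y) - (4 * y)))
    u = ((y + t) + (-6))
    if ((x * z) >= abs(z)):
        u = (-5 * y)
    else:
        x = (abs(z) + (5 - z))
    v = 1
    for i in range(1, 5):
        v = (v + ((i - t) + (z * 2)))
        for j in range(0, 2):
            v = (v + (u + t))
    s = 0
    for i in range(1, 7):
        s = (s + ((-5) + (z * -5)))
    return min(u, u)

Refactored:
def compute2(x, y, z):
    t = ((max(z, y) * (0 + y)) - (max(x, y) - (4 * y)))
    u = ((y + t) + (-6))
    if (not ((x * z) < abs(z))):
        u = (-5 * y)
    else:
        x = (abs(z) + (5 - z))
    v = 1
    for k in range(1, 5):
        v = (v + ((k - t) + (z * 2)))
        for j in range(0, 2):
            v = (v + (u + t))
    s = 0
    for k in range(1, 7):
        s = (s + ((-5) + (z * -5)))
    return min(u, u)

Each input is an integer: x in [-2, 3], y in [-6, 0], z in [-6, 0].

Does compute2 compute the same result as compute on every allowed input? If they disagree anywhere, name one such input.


Take x=0, y=-6, z=-5.
compute: t := 12 | u := 0 | ((x * z) >= abs(z)): false | x := 15 | v := 1 | iter i=1: | v := -20 | iter j=0: | v := -8 | iter j=1: | v := 4 | iter i=2: | v := -16 | iter j=0: | v := -4 | iter j=1: | v := 8 | iter i=3: | v := -11 | iter j=0: | v := 1 | iter j=1: | v := 13 | iter i=4: | v := -5 | iter j=0: | v := 7 | iter j=1: | v := 19 | s := 0 | iter i=1: | s := 20 | iter i=2: | s := 40 | iter i=3: | s := 60 | iter i=4: | s := 80 | iter i=5: | s := 100 | iter i=6: | s := 120 | result 0
compute2: t := 6 | u := -6 | (not ((x * z) < abs(z))): false | x := 15 | v := 1 | iter k=1: | v := -14 | iter j=0: | v := -14 | iter j=1: | v := -14 | iter k=2: | v := -28 | iter j=0: | v := -28 | iter j=1: | v := -28 | iter k=3: | v := -41 | iter j=0: | v := -41 | iter j=1: | v := -41 | iter k=4: | v := -53 | iter j=0: | v := -53 | iter j=1: | v := -53 | s := 0 | iter k=1: | s := 20 | iter k=2: | s := 40 | iter k=3: | s := 60 | iter k=4: | s := 80 | iter k=5: | s := 100 | iter k=6: | s := 120 | result -6
0 against -6: the behavior changed.
verdict: not equivalent; witness: x=0, y=-6, z=-5


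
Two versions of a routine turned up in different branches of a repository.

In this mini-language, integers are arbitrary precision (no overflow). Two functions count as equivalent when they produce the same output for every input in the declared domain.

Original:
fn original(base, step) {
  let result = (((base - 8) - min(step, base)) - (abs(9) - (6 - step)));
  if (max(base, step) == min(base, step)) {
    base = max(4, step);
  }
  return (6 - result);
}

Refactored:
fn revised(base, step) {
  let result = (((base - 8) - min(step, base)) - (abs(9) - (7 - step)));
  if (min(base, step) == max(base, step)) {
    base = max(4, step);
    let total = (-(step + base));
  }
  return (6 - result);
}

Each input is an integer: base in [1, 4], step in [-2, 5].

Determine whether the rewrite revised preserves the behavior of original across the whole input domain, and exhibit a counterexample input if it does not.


At base=1, step=-2: original gives 12, revised gives 11.
verdict: not equivalent; witness: base=1, step=-2


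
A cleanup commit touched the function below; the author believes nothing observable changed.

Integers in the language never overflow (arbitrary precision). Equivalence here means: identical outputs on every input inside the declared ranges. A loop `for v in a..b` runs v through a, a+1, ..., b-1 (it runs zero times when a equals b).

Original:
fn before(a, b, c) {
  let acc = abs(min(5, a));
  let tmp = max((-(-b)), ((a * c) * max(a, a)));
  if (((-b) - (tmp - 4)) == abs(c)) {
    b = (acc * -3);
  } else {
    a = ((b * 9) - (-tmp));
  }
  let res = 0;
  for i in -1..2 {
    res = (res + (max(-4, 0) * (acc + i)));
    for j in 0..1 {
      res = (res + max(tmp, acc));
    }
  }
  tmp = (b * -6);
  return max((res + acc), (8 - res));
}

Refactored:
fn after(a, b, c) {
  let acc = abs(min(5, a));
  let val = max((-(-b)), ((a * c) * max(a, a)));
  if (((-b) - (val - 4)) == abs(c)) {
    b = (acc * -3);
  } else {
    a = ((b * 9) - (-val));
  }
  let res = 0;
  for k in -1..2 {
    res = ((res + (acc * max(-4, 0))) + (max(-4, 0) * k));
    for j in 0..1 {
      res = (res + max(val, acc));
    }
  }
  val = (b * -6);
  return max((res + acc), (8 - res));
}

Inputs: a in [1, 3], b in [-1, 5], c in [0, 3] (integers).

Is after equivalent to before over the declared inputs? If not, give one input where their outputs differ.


Equivalent — the differences include local variable names differ, constant usage differs, arithmetic usage differs, min/max/abs usage differs, yet no declared input distinguishes the two.
Spot check at a=1, b=3, c=1 — before: acc := 1 | tmp := 3 | (((-b) - (tmp - 4)) == abs(c)): false | a := 30 | res := 0 | iter i=-1: | res := 0 | iter j=0: | res := 3 | iter i=0: | res := 3 | iter j=0: | res := 6 | iter i=1: | res := 6 | iter j=0: | res := 9 | tmp := -18 | result 10. after: acc := 1 | val := 3 | (((-b) - (val - 4)) == abs(c)): false | a := 30 | res := 0 | iter k=-1: | res := 0 | iter j=0: | res := 3 | iter k=0: | res := 3 | iter j=0: | res := 6 | iter k=1: | res := 6 | iter j=0: | res := 9 | val := -18 | result 10. Both give 10.
Every one of the 84 inputs gives matching results.
verdict: equivalent


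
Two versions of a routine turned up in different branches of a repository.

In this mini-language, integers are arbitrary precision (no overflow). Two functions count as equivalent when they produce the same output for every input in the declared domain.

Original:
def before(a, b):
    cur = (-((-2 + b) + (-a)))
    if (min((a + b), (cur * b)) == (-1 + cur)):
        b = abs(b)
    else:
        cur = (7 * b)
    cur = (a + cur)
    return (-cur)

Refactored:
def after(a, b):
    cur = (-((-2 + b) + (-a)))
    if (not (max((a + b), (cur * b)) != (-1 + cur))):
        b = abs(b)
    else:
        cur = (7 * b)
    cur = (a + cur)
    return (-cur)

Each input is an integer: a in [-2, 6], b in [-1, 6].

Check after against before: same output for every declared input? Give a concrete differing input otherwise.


Consider the input a=-1, b=0.
before: cur becomes 1; next (min((a + b), (cur * b)) == (-1 + cur)) evaluates to false; next cur becomes 0; next cur becomes -1; next final value 1
after: cur becomes 1; next (not (max((a + b), (cur * b)) != (-1 + cur))) evaluates to true; next b becomes 0; next cur becomes 0; next final value 0
1 != 0, so the rewrite changes behavior.
verdict: not equivalent; witness: a=-1, b=0


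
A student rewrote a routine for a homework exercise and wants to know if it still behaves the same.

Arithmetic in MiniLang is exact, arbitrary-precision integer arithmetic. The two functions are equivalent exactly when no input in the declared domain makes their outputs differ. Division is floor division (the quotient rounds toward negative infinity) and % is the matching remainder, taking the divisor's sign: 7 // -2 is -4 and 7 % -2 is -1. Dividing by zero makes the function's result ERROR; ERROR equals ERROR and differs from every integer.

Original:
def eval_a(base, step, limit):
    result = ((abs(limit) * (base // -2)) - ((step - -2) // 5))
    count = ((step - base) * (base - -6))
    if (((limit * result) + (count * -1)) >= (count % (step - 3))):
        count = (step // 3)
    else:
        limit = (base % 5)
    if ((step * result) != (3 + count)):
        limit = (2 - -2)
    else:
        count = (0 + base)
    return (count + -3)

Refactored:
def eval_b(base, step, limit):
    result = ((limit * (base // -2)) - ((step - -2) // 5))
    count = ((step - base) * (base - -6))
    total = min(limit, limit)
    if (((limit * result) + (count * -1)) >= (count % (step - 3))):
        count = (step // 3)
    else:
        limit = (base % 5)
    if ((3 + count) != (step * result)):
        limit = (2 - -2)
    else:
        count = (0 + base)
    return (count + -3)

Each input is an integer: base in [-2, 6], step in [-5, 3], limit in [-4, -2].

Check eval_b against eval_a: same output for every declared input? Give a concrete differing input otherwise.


These are not equivalent — on base=-2, step=-5, limit=-4 the outputs split (-15 vs -5).
eval_a: result := 5 | count := -12 | (((limit * result) + (count * -1)) >= (count % (step - 3))): false | limit := 3 | ((step * result) != (3 + count)): true | limit := 4 | result -15
eval_b: result := -3 | count := -12 | total := -4 | (((limit * result) + (count * -1)) >= (count % (step - 3))): true | count := -2 | ((3 + count) != (step * result)): true | limit := 4 | result -5
verdict: not equivalent; witness: base=-2, step=-5, limit=-4


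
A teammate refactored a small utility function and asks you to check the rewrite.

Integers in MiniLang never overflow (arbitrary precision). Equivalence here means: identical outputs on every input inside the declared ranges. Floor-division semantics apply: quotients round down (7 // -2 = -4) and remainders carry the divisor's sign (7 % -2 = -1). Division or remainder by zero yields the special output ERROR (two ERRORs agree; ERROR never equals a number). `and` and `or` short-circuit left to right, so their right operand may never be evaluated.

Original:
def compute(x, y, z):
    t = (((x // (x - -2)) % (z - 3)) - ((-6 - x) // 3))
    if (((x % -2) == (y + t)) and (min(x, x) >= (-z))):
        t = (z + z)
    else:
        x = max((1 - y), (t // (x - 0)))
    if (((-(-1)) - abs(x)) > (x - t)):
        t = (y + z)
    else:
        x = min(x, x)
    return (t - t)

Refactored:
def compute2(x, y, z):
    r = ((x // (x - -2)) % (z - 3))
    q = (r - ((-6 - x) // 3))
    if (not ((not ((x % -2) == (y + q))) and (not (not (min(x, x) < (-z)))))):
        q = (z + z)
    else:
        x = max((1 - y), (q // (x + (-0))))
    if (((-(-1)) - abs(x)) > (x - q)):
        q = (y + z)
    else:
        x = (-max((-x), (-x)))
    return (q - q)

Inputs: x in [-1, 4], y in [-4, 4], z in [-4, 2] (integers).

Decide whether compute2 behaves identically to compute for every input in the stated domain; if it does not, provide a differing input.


These are not equivalent — on x=0, y=-4, z=0 the outputs split (ERROR vs 0).
compute: t := 2 | (((x % -2) == (y + t)) and (min(x, x) >= (-z))): false | divide-by-zero, output ERROR
compute2: r := 0 | q := 2 | (not ((not ((x % -2) == (y + q))) and (not (not (min(x, x) < (-z)))))): true | q := 0 | (((-(-1)) - abs(x)) > (x - q)): true | q := -4 | result 0
verdict: not equivalent; witness: x=0, y=-4, z=0


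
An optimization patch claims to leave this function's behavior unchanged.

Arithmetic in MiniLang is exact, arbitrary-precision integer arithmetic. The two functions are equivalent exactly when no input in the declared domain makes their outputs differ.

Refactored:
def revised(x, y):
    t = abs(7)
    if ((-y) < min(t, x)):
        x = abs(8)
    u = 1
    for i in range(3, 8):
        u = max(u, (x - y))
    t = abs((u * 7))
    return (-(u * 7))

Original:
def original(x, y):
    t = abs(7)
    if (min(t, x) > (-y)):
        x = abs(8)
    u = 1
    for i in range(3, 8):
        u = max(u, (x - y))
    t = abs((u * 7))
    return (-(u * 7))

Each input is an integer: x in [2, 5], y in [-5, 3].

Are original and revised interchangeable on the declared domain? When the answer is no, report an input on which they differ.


Comparing the listings, the differences include: comparison usage differs.
Tracing x=2, y=-3: original: t becomes 7; next (min(t, x) > (-y)) evaluates to false; next u becomes 1; next at i=3:; next u becomes 5; next at i=4:; next u becomes 5; next at i=5:; next u becomes 5; next at i=6:; next u becomes 5; next at i=7:; next u becomes 5; next t becomes 35; next final value -35 | revised: t becomes 7; next ((-y) < min(t, x)) evaluates to false; next u becomes 1; next at i=3:; next u becomes 5; next at i=4:; next u becomes 5; next at i=5:; next u becomes 5; next at i=6:; next u becomes 5; next at i=7:; next u becomes 5; next t becomes 35; next final value -35 — matching result -35.
Across all 36 domain points the two functions coincide.
verdict: equivalent


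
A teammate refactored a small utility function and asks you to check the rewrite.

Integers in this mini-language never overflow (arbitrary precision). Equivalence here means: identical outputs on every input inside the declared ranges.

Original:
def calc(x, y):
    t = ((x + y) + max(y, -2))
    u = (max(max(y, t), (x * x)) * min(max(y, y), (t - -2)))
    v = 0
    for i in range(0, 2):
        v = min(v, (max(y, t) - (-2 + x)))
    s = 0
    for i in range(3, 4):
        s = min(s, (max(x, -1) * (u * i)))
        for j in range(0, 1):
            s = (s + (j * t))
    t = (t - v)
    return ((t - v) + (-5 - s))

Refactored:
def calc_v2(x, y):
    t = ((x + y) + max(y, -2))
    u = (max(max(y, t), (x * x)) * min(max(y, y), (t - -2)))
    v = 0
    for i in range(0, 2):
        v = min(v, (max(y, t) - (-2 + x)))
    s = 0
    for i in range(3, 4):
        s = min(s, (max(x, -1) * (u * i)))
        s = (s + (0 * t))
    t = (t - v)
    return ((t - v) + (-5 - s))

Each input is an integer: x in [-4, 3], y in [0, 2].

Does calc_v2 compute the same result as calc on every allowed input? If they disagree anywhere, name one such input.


Side by side, the visible changes include: constant usage differs, plus loop structure differs, plus local variable names differ, plus statement counts differ.
One worked example (x=3, y=2) — calc: t = 7; u = 18; v = 0; [i=0]; v = 0; [i=1]; v = 0; s = 0; [i=3]; s = 0; [j=0]; s = 0; t = 7; return 2; calc_v2: t = 7; u = 18; v = 0; [i=0]; v = 0; [i=1]; v = 0; s = 0; [i=3]; s = 0; s = 0; t = 7; return 2; agreement on 2.
Sweeping the whole domain (24 inputs) finds no disagreement.
verdict: equivalent


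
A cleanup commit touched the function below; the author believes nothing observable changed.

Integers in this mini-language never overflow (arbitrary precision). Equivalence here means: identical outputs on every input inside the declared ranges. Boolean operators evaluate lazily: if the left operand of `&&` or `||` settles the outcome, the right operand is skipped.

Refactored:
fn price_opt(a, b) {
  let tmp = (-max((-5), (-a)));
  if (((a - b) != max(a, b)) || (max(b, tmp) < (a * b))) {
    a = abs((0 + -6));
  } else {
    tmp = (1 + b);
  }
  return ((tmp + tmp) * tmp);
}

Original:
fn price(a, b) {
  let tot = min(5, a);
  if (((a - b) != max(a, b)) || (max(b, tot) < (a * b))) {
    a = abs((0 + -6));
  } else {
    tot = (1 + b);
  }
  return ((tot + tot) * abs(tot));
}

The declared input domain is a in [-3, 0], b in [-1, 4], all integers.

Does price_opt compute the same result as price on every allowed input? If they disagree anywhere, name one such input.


a=-3, b=-1 yields -18 from price but 18 from price_opt.
verdict: not equivalent; witness: a=-3, b=-1


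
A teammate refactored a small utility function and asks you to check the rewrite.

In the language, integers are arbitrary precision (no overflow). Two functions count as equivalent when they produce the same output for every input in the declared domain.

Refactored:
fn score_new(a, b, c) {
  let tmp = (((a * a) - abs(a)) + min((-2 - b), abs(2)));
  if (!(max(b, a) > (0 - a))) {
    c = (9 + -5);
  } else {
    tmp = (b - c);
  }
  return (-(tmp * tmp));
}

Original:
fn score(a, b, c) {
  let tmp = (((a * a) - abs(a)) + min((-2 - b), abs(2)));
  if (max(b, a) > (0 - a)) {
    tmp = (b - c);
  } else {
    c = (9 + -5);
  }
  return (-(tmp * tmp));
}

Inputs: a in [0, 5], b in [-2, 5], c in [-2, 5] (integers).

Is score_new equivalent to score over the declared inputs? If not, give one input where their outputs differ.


Comparing the listings, the differences include: boolean connective usage differs.
One worked example (a=4, b=1, c=5) — score: tmp becomes 9; next (max(b, a) > (0 - a)) evaluates to true; next tmp becomes -4; next final value -16; score_new: tmp becomes 9; next (!(max(b, a) > (0 - a))) evaluates to false; next tmp becomes -4; next final value -16; agreement on -16.
Across all 384 domain points the two functions coincide.
verdict: equivalent


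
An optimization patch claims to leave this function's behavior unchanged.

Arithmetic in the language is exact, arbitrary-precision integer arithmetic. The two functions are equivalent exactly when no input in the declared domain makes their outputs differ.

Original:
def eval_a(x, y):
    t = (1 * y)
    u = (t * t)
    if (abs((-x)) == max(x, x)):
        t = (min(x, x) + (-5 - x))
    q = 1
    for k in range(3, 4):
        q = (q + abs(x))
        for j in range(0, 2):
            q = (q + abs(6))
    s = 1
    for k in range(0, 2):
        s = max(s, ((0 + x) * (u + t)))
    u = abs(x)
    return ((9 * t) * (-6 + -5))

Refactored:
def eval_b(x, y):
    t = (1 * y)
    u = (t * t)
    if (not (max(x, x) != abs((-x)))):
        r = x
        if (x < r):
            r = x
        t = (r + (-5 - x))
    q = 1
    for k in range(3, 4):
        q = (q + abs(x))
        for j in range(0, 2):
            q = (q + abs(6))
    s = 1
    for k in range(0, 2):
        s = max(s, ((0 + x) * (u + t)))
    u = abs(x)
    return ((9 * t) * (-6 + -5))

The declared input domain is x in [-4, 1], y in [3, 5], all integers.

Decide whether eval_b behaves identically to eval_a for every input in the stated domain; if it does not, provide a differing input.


The two are interchangeable: statement counts differ, plus min/max/abs usage differs, plus comparison usage differs, plus local variable names differ, plus boolean connective usage differs, plus branching structure differs, and every declared input agrees.
Tracing x=-3, y=5: eval_a: t=5, then u=25, then (abs((-x)) == max(x, x)) is false, then q=1, then (k=3), then q=4, then (j=0), then q=10, then (j=1), then q=16, then s=1, then (k=0), then s=1, then (k=1), then s=1, then u=3, then returns -495 | eval_b: t=5, then u=25, then (not (max(x, x) != abs((-x)))) is false, then q=1, then (k=3), then q=4, then (j=0), then q=10, then (j=1), then q=16, then s=1, then (k=0), then s=1, then (k=1), then s=1, then u=3, then returns -495 — matching result -495.
Sweeping the whole domain (18 inputs) finds no disagreement.
verdict: equivalent


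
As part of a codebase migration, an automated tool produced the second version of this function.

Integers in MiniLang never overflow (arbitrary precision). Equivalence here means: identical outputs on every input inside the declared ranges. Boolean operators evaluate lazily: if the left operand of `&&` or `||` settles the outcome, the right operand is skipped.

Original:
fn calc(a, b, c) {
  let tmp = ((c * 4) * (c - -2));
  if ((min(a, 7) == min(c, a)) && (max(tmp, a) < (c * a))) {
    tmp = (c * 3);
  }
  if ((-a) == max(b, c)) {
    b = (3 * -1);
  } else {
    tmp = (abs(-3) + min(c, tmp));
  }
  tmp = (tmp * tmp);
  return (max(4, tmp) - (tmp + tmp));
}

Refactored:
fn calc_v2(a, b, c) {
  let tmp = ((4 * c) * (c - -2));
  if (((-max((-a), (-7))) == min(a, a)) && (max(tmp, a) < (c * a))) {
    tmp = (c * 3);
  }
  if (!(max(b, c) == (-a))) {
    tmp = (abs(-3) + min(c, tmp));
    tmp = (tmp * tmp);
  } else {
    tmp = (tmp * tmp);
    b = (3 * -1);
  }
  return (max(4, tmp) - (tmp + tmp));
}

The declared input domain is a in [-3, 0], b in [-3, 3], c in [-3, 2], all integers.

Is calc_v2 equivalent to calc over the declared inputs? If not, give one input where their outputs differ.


Try a=-1, b=-3, c=-2.
calc: tmp=0, then ((min(a, 7) == min(c, a)) && (max(tmp, a) < (c * a))) is false, then ((-a) == max(b, c)) is false, then tmp=1, then tmp=1, then returns 2
calc_v2: tmp=0, then (((-max((-a), (-7))) == min(a, a)) && (max(tmp, a) < (c * a))) is true, then tmp=-6, then (!(max(b, c) == (-a))) is true, then tmp=-3, then tmp=9, then returns -9
2 and -9 differ, so these are not the same function on this domain.
verdict: not equivalent; witness: a=-1, b=-3, c=-2


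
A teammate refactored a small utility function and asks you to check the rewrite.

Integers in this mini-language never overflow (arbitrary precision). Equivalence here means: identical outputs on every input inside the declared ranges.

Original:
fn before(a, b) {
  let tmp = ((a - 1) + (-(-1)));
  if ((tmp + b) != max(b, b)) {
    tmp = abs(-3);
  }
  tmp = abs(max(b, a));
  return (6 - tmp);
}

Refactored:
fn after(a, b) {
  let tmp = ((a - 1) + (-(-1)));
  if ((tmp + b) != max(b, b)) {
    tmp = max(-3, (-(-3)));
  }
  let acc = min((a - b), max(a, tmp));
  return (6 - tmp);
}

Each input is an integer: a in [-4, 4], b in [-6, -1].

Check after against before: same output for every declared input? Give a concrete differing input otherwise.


At a=-4, b=-6: before gives 2, after gives 3.
verdict: not equivalent; witness: a=-4, b=-6


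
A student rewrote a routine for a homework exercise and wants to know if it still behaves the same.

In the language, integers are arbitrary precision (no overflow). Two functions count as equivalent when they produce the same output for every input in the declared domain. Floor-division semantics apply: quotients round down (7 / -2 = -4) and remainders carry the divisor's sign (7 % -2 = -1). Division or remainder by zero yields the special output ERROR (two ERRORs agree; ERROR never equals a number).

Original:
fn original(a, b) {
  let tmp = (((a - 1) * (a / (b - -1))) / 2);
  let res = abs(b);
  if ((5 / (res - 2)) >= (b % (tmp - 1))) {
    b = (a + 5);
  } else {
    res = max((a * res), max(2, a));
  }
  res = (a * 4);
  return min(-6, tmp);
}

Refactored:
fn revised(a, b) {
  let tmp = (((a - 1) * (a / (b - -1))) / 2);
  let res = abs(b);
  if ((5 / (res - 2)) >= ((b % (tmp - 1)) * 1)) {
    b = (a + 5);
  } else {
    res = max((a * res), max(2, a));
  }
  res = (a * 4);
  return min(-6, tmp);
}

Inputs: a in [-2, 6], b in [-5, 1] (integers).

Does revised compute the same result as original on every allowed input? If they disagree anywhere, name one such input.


Reading the diff, among the changes: constant usage differs, and arithmetic usage differs.
As a probe, take a=5, b=-2: original runs tmp = -10; res = 2; division by zero -> ERROR; revised runs tmp = -10; res = 2; division by zero -> ERROR; both end at ERROR.
Sweeping the whole domain (63 inputs) finds no disagreement.
verdict: equivalent


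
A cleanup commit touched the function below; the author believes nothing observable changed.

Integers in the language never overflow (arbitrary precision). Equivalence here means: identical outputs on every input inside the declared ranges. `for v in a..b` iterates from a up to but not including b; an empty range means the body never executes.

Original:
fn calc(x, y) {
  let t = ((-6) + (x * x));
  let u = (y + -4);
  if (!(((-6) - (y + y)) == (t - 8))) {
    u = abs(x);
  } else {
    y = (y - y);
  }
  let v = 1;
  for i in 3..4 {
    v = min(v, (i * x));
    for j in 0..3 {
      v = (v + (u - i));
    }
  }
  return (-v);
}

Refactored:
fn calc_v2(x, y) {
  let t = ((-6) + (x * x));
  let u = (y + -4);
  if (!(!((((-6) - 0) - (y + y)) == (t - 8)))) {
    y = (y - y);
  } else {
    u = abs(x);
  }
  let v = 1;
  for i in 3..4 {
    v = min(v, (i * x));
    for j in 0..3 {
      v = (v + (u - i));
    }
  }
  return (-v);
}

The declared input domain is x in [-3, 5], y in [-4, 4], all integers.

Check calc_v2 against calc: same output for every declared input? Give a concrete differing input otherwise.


Changes here: arithmetic usage differs, constant usage differs, boolean connective usage differs; the full 81-point sweep finds no disagreement.
verdict: equivalent


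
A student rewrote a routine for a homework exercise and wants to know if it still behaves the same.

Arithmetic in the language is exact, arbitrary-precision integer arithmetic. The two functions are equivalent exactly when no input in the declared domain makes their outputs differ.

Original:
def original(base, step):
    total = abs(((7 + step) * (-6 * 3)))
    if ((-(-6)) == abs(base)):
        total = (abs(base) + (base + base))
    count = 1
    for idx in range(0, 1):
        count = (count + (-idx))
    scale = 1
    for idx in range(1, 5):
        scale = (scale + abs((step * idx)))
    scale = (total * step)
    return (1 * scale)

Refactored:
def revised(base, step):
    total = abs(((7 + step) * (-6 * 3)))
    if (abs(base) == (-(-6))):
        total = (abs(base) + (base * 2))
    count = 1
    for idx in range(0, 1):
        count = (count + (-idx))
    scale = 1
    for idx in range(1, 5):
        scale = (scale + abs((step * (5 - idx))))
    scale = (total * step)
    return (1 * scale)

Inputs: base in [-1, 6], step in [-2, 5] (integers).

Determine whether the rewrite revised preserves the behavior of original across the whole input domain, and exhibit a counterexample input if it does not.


Differences: arithmetic usage differs, and constant usage differs — yet all 64 inputs agree.
verdict: equivalent


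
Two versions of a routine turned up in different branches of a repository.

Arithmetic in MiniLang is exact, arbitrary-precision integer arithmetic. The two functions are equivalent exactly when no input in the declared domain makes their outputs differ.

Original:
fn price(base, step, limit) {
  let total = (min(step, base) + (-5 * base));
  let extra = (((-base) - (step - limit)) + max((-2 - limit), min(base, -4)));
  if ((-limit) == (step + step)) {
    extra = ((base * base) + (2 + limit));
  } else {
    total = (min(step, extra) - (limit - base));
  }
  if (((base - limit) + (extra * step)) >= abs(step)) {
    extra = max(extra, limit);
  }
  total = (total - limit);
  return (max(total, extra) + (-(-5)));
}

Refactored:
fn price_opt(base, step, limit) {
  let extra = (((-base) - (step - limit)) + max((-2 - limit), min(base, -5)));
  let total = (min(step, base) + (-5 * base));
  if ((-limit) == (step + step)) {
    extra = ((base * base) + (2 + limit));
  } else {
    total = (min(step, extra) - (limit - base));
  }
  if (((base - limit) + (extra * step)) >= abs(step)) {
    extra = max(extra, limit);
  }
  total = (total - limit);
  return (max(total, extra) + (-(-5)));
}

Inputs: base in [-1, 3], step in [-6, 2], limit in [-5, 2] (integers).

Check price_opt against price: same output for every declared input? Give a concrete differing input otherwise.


The edit looks behavioral (`-4` became `-5`), but over these ranges it never changes the outcome.
One worked example (base=1, step=-3, limit=-4) — price: total = -8; extra = 0; ((-limit) == (step + step)) -> false; total = 2; (((base - limit) + (extra * step)) >= abs(step)) -> true; extra = 0; total = 6; return 11; price_opt: extra = 0; total = -8; ((-limit) == (step + step)) -> false; total = 2; (((base - limit) + (extra * step)) >= abs(step)) -> true; extra = 0; total = 6; return 11; agreement on 11.
Across all 360 domain points the two functions coincide.
verdict: equivalent


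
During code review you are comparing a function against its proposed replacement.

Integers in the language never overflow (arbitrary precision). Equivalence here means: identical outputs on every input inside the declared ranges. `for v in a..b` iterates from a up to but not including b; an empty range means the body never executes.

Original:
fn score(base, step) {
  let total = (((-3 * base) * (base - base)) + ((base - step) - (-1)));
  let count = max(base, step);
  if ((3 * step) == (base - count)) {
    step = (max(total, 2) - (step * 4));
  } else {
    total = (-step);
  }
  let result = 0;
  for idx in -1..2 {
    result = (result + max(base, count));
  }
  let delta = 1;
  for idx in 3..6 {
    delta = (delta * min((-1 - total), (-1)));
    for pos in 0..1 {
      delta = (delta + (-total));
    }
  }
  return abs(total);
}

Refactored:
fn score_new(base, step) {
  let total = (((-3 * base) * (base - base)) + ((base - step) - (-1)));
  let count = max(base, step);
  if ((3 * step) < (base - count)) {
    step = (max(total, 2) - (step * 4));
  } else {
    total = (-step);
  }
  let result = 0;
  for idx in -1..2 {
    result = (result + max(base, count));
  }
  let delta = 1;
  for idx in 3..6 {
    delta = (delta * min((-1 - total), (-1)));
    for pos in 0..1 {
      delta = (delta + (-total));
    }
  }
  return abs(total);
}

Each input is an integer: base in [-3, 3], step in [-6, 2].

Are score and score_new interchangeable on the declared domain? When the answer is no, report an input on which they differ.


Consider the input base=-3, step=-6.
score: total becomes 4; next count becomes -3; next ((3 * step) == (base - count)) evaluates to false; next total becomes 6; next result becomes 0; next at idx=-1:; next result becomes -3; next at idx=0:; next result becomes -6; next at idx=1:; next result becomes -9; next delta becomes 1; next at idx=3:; next delta becomes -7; next at pos=0:; next delta becomes -13; next at idx=4:; next delta becomes 91; next at pos=0:; next delta becomes 85; next at idx=5:; next delta becomes -595; next at pos=0:; next delta becomes -601; next final value 6
score_new: total becomes 4; next count becomes -3; next ((3 * step) < (base - count)) evaluates to true; next step becomes 28; next result becomes 0; next at idx=-1:; next result becomes -3; next at idx=0:; next result becomes -6; next at idx=1:; next result becomes -9; next delta becomes 1; next at idx=3:; next delta becomes -5; next at pos=0:; next delta becomes -9; next at idx=4:; next delta becomes 45; next at pos=0:; next delta becomes 41; next at idx=5:; next delta becomes -205; next at pos=0:; next delta becomes -209; next final value 4
6 vs 4 — the two versions disagree here.
verdict: not equivalent; witness: base=-3, step=-6


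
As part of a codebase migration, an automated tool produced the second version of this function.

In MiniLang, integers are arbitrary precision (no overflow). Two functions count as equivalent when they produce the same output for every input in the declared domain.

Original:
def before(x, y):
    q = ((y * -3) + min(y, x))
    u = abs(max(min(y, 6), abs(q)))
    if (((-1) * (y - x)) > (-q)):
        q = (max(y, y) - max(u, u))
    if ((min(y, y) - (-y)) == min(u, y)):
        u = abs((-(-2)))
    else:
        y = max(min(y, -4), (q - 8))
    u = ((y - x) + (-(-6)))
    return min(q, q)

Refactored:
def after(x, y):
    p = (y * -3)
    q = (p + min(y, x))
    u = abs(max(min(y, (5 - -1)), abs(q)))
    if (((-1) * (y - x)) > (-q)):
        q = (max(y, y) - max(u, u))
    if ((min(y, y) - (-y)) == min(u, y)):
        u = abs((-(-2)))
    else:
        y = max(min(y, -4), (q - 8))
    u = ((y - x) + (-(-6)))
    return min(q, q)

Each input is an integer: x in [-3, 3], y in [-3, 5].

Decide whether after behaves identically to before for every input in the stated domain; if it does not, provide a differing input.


Changes here: local variable names differ; and arithmetic usage differs; and statement counts differ; and constant usage differs; the full 63-point sweep finds no disagreement.
verdict: equivalent


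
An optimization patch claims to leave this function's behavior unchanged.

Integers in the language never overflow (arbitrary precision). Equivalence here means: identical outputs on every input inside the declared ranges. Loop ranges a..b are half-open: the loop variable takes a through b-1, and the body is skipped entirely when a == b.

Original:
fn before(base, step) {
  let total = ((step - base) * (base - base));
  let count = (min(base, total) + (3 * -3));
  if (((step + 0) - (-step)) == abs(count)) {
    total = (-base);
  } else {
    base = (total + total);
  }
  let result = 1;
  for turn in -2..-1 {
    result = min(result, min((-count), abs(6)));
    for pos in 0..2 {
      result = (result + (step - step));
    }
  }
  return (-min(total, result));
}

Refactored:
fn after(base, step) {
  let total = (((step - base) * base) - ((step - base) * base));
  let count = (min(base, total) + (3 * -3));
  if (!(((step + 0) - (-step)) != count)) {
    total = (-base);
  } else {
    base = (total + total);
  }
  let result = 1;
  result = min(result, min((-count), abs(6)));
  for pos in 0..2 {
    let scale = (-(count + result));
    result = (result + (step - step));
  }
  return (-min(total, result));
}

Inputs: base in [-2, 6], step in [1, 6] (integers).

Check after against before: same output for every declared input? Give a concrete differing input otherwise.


On input base=-1, step=5, before returns -1 while after returns 0.
verdict: not equivalent; witness: base=-1, step=5


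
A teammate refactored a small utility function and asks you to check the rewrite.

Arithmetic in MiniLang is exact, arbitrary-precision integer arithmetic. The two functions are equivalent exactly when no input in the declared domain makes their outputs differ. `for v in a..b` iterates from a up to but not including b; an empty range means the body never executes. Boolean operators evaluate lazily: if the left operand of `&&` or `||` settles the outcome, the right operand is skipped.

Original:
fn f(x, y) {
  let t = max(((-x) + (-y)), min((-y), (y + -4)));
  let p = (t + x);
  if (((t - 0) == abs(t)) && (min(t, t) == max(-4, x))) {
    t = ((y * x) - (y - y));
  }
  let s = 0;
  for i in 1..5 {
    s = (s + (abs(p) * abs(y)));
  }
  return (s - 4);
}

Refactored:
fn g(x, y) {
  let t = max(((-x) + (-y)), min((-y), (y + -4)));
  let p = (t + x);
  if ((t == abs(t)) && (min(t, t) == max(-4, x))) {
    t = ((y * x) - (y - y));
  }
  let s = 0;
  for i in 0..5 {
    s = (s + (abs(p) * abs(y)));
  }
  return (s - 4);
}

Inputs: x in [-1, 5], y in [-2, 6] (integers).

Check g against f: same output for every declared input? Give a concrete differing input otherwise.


Run the pair on x=-1, y=-2.
f: t := 3 | p := 2 | (((t - 0) == abs(t)) && (min(t, t) == max(-4, x))): false | s := 0 | iter i=1: | s := 4 | iter i=2: | s := 8 | iter i=3: | s := 12 | iter i=4: | s := 16 | result 12
g: t := 3 | p := 2 | ((t == abs(t)) && (min(t, t) == max(-4, x))): false | s := 0 | iter i=0: | s := 4 | iter i=1: | s := 8 | iter i=2: | s := 12 | iter i=3: | s := 16 | iter i=4: | s := 20 | result 16
12 and 16 differ, so these are not the same function on this domain.
verdict: not equivalent; witness: x=-1, y=-2


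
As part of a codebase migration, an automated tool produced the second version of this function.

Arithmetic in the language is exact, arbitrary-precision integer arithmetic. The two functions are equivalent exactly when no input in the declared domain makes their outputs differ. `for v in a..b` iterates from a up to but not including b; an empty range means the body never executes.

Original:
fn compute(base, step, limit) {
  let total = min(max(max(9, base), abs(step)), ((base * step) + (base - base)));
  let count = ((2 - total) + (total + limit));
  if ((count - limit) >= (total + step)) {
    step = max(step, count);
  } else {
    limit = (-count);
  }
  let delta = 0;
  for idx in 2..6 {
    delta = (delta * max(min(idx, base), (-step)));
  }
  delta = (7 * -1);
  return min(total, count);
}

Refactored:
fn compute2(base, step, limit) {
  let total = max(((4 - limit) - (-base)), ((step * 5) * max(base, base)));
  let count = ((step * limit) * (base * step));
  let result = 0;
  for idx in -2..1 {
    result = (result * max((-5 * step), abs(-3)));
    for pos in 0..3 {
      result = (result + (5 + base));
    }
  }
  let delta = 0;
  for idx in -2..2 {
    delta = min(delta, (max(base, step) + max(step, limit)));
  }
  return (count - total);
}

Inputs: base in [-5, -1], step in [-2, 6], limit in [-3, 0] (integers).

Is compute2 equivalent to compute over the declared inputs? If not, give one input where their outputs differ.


Input base=-5, step=-2, limit=-3: -1 from compute versus 10 from compute2.
verdict: not equivalent; witness: base=-5, step=-2, limit=-3


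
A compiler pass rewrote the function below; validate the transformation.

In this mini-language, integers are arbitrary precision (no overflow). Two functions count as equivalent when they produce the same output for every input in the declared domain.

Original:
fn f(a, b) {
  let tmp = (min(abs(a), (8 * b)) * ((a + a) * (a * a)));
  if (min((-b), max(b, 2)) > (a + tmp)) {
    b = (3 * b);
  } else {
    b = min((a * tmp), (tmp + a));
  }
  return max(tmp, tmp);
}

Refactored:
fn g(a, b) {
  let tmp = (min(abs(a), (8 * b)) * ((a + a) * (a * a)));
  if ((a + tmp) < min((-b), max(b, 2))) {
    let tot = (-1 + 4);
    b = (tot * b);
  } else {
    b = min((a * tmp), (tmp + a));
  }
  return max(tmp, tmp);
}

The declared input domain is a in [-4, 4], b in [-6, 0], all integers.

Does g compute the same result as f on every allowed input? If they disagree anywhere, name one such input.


This is a faithful refactor — local variable names differ; constant usage differs; comparison usage differs; arithmetic usage differs; statement counts differ, but the computed results match everywhere.
One worked example (a=-3, b=-1) — f: tmp=432, then (min((-b), max(b, 2)) > (a + tmp)) is false, then b=-1296, then returns 432; g: tmp=432, then ((a + tmp) < min((-b), max(b, 2))) is false, then b=-1296, then returns 432; agreement on 432.
Across all 63 domain points the two functions coincide.
verdict: equivalent


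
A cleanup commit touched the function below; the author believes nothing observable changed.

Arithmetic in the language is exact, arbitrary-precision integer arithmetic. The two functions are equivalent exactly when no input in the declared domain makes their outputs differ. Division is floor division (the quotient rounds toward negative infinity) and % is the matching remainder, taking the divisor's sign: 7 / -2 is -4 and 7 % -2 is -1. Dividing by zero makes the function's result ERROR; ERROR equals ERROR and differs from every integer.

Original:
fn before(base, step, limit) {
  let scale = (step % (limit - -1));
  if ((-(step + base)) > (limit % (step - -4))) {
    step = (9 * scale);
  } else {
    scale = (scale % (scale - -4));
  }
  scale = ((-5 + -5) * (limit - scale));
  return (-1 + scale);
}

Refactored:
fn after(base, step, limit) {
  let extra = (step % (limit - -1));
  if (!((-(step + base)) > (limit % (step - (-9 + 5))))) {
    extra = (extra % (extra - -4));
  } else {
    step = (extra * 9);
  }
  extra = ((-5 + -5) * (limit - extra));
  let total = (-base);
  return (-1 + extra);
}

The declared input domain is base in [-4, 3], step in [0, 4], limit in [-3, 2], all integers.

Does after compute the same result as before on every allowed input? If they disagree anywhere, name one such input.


Comparing the listings, the differences include: constant usage differs; also arithmetic usage differs; also boolean connective usage differs; also local variable names differ; also statement counts differ.
Spot check at base=2, step=1, limit=0 — before: scale becomes 0; next ((-(step + base)) > (limit % (step - -4))) evaluates to false; next scale becomes 0; next scale becomes 0; next final value -1. after: extra becomes 0; next (!((-(step + base)) > (limit % (step - (-9 + 5))))) evaluates to true; next extra becomes 0; next extra becomes 0; next total becomes -2; next final value -1. Both give -1.
Sweeping the whole domain (240 inputs) finds no disagreement.
verdict: equivalent
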